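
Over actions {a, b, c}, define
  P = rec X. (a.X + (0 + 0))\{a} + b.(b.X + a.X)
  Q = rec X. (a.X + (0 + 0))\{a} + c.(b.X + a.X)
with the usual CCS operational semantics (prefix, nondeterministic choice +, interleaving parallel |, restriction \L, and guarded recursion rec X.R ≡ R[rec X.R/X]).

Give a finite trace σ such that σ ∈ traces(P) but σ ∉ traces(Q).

b

P's transition system — 2 states:
  u0 = rec X. (a.X + (0 + 0))\{a} + b.(b.X + a.X) has moves =b=> u1
  u1 = b.(rec X. (a.X + (0 + 0))\{a} + b.(b.X + a.X)) + a.(rec X. (a.X + (0 + 0))\{a} + b.(b.X + a.X)) has moves =a=> u0, =b=> u0
Q's transition system — 2 states:
  v0 = rec X. (a.X + (0 + 0))\{a} + c.(b.X + a.X) has moves =c=> v1
  v1 = b.(rec X. (a.X + (0 + 0))\{a} + c.(b.X + a.X)) + a.(rec X. (a.X + (0 + 0))\{a} + c.(b.X + a.X)) has moves =a=> v0, =b=> v0
Executing b from P (initial set {u0}):
  [1] b ⇒ {u1}
  P completes σ.
Executing b from Q (initial set {v0}):
  [1] b ⇒ no successor for Q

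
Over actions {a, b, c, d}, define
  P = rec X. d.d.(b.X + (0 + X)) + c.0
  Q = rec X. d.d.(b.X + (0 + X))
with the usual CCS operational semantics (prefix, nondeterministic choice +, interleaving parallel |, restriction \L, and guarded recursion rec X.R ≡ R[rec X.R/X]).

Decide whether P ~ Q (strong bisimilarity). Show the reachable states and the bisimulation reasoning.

LTS(P): 4 reachable states
  m0 = rec X. d.d.(b.X + (0 + X)) + c.0 | --c--▸ m1, --d--▸ m2
  m1 = 0 | ∅
  m2 = d.(b.(rec X. d.d.(b.X + (0 + X)) + c.0) + (0 + (rec X. d.d.(b.X + (0 + X)) + c.0))) | --d--▸ m3
  m3 = b.(rec X. d.d.(b.X + (0 + X)) + c.0) + (0 + (rec X. d.d.(b.X + (0 + X)) + c.0)) | --b--▸ m0, --c--▸ m1, --d--▸ m2
LTS(Q): 3 reachable states
  n0 = rec X. d.d.(b.X + (0 + X)) | --d--▸ n1
  n1 = d.(b.(rec X. d.d.(b.X + (0 + X))) + (0 + (rec X. d.d.(b.X + (0 + X))))) | --d--▸ n2
  n2 = b.(rec X. d.d.(b.X + (0 + X))) + (0 + (rec X. d.d.(b.X + (0 + X)))) | --b--▸ n0, --d--▸ n1
Partition-refinement fixed point:
  B0 = {m0}
  B1 = {m2}
  B2 = {m3}
  B3 = {m1}
  B4 = {n0}
  B5 = {n1}
  B6 = {n2}
m0 ∈ B0, n0 ∈ B4 → different blocks

NO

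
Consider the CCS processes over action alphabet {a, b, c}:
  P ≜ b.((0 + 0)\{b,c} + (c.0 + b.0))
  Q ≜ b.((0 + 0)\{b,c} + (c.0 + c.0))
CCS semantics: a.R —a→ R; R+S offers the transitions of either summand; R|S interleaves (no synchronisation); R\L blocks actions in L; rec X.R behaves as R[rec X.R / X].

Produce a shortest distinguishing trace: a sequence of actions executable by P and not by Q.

bb

P's transition system — 3 states:
  s0 = b.((0 + 0)\{b,c} + (c.0 + b.0)) has moves --b--▸ s1
  s1 = (0 + 0)\{b,c} + (c.0 + b.0) has moves --b--▸ s2, --c--▸ s2
  s2 = 0 has moves deadlocked
Q's transition system — 3 states:
  t0 = b.((0 + 0)\{b,c} + (c.0 + c.0)) has moves --b--▸ t1
  t1 = (0 + 0)\{b,c} + (c.0 + c.0) has moves --c--▸ t2
  t2 = 0 has moves deadlocked
Executing bb from P (initial set {s0}):
  [1] b ⇒ {s1}
  [2] b ⇒ {s2}
  ✓ P
Executing bb from Q (initial set {t0}):
  [1] b ⇒ {t1}
  [2] b ⇒ ∅ (Q stuck)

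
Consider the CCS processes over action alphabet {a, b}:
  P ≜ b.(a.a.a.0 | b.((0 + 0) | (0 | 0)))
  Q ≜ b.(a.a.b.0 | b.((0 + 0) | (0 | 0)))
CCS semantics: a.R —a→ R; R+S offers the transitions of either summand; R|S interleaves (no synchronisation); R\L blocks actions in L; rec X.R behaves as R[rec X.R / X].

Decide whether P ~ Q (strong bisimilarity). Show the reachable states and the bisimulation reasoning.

NO

Reachable graph of P (9 states):
  m0 = b.(a.a.a.0 | b.((0 + 0) | (0 | 0))) :: ··b··> m1
  m1 = a.a.a.0 | b.((0 + 0) | (0 | 0)) :: ··a··> m2, ··b··> m3
  m2 = a.a.0 | b.((0 + 0) | (0 | 0)) :: ··a··> m4, ··b··> m5
  m3 = a.a.a.0 | ((0 + 0) | (0 | 0)) :: ··a··> m5
  m4 = a.0 | b.((0 + 0) | (0 | 0)) :: ··a··> m6, ··b··> m7
  m5 = a.a.0 | ((0 + 0) | (0 | 0)) :: ··a··> m7
  m6 = 0 | b.((0 + 0) | (0 | 0)) :: ··b··> m8
  m7 = a.0 | ((0 + 0) | (0 | 0)) :: ··a··> m8
  m8 = 0 | ((0 + 0) | (0 | 0)) :: deadlocked
Reachable graph of Q (9 states):
  n0 = b.(a.a.b.0 | b.((0 + 0) | (0 | 0))) :: ··b··> n1
  n1 = a.a.b.0 | b.((0 + 0) | (0 | 0)) :: ··a··> n2, ··b··> n3
  n2 = a.b.0 | b.((0 + 0) | (0 | 0)) :: ··a··> n4, ··b··> n5
  n3 = a.a.b.0 | ((0 + 0) | (0 | 0)) :: ··a··> n5
  n4 = b.0 | b.((0 + 0) | (0 | 0)) :: ··b··> n6, ··b··> n7
  n5 = a.b.0 | ((0 + 0) | (0 | 0)) :: ··a··> n7
  n6 = 0 | b.((0 + 0) | (0 | 0)) :: ··b··> n8
  n7 = b.0 | ((0 + 0) | (0 | 0)) :: ··b··> n8
  n8 = 0 | ((0 + 0) | (0 | 0)) :: deadlocked
Partition-refinement fixed point:
  B0 = {m0}
  B1 = {m1}
  B2 = {m2}
  B3 = {m4}
  B4 = {m7}
  B5 = {m8, n8}
  B6 = {m6, n6, n7}
  B7 = {m5}
  B8 = {m3}
  B9 = {n0}
  B10 = {n1}
  B11 = {n2}
  B12 = {n5}
  B13 = {n4}
  B14 = {n3}
m0 ∈ B0, n0 ∈ B9 → different blocks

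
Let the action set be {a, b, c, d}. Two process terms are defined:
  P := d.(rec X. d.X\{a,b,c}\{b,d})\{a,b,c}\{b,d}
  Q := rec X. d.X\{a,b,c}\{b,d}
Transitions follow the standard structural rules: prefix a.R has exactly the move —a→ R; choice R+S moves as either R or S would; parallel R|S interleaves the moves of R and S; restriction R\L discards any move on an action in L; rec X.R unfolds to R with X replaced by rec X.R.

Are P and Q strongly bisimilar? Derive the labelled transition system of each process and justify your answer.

bisimilar

P's transition system — 2 states:
  u0 = d.(rec X. d.X\{a,b,c}\{b,d})\{a,b,c}\{b,d} → --d--▸ u1
  u1 = (rec X. d.X\{a,b,c}\{b,d})\{a,b,c}\{b,d} → ·
Q's transition system — 2 states:
  v0 = rec X. d.X\{a,b,c}\{b,d} → --d--▸ v1
  v1 = (rec X. d.X\{a,b,c}\{b,d})\{a,b,c}\{b,d} → ·
Partition-refinement fixed point:
  B0 = {u0, v0}
  B1 = {u1, v1}
u0 ∈ B0, v0 ∈ B0 → same block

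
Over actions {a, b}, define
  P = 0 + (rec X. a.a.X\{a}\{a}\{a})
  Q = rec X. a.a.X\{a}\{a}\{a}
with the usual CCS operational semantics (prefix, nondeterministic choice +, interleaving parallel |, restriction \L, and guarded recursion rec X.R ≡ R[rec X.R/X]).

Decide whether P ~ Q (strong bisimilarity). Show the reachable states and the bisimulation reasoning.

YES

Reachable graph of P (3 states):
  p0 = 0 + (rec X. a.a.X\{a}\{a}\{a}) :: —a→ p1
  p1 = a.(rec X. a.a.X\{a}\{a}\{a})\{a}\{a}\{a} :: —a→ p2
  p2 = (rec X. a.a.X\{a}\{a}\{a})\{a}\{a}\{a} :: (no moves)
Reachable graph of Q (3 states):
  q0 = rec X. a.a.X\{a}\{a}\{a} :: —a→ q1
  q1 = a.(rec X. a.a.X\{a}\{a}\{a})\{a}\{a}\{a} :: —a→ q2
  q2 = (rec X. a.a.X\{a}\{a}\{a})\{a}\{a}\{a} :: (no moves)
Coarsest stable partition (strong bisimilarity classes):
  B0 = {p0, q0}
  B1 = {p1, q1}
  B2 = {p2, q2}
p0 ∈ B0, q0 ∈ B0 → same block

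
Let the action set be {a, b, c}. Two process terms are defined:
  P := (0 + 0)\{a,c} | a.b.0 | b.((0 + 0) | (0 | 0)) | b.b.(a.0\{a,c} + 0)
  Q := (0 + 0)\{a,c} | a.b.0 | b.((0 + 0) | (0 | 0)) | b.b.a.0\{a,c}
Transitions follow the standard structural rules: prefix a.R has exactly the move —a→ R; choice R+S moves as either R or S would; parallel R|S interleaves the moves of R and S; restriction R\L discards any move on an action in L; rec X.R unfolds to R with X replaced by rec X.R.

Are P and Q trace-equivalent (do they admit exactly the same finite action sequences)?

LTS(P): 24 reachable states
  m0 = (0 + 0)\{a,c} | a.b.0 | b.((0 + 0) | (0 | 0)) | b.b.(a.0\{a,c} + 0) → ··a··> m1, ··b··> m2, ··b··> m3
  m1 = (0 + 0)\{a,c} | b.0 | b.((0 + 0) | (0 | 0)) | b.b.(a.0\{a,c} + 0) → ··b··> m4, ··b··> m5, ··b··> m6
  m2 = (0 + 0)\{a,c} | a.b.0 | ((0 + 0) | (0 | 0)) | b.b.(a.0\{a,c} + 0) → ··a··> m5, ··b··> m7
  m3 = (0 + 0)\{a,c} | a.b.0 | b.((0 + 0) | (0 | 0)) | b.(a.0\{a,c} + 0) → ··a··> m6, ··b··> m7, ··b··> m8
  m4 = (0 + 0)\{a,c} | 0 | b.((0 + 0) | (0 | 0)) | b.b.(a.0\{a,c} + 0) → ··b··> m10, ··b··> m9
  m5 = (0 + 0)\{a,c} | b.0 | ((0 + 0) | (0 | 0)) | b.b.(a.0\{a,c} + 0) → ··b··> m11, ··b··> m9
  m6 = (0 + 0)\{a,c} | b.0 | b.((0 + 0) | (0 | 0)) | b.(a.0\{a,c} + 0) → ··b··> m10, ··b··> m11, ··b··> m12
  m7 = (0 + 0)\{a,c} | a.b.0 | ((0 + 0) | (0 | 0)) | b.(a.0\{a,c} + 0) → ··a··> m11, ··b··> m13
  m8 = (0 + 0)\{a,c} | a.b.0 | b.((0 + 0) | (0 | 0)) | (a.0\{a,c} + 0) → ··a··> m12, ··a··> m14, ··b··> m13
  m9 = (0 + 0)\{a,c} | 0 | ((0 + 0) | (0 | 0)) | b.b.(a.0\{a,c} + 0) → ··b··> m15
  m10 = (0 + 0)\{a,c} | 0 | b.((0 + 0) | (0 | 0)) | b.(a.0\{a,c} + 0) → ··b··> m15, ··b··> m16
  m11 = (0 + 0)\{a,c} | b.0 | ((0 + 0) | (0 | 0)) | b.(a.0\{a,c} + 0) → ··b··> m15, ··b··> m17
  m12 = (0 + 0)\{a,c} | b.0 | b.((0 + 0) | (0 | 0)) | (a.0\{a,c} + 0) → ··a··> m18, ··b··> m16, ··b··> m17
  m13 = (0 + 0)\{a,c} | a.b.0 | ((0 + 0) | (0 | 0)) | (a.0\{a,c} + 0) → ··a··> m17, ··a··> m19
  m14 = (0 + 0)\{a,c} | a.b.0 | b.((0 + 0) | (0 | 0)) | 0\{a,c} → ··a··> m18, ··b··> m19
  m15 = (0 + 0)\{a,c} | 0 | ((0 + 0) | (0 | 0)) | b.(a.0\{a,c} + 0) → ··b··> m20
  m16 = (0 + 0)\{a,c} | 0 | b.((0 + 0) | (0 | 0)) | (a.0\{a,c} + 0) → ··a··> m21, ··b··> m20
  m17 = (0 + 0)\{a,c} | b.0 | ((0 + 0) | (0 | 0)) | (a.0\{a,c} + 0) → ··a··> m22, ··b··> m20
  m18 = (0 + 0)\{a,c} | b.0 | b.((0 + 0) | (0 | 0)) | 0\{a,c} → ··b··> m21, ··b··> m22
  m19 = (0 + 0)\{a,c} | a.b.0 | ((0 + 0) | (0 | 0)) | 0\{a,c} → ··a··> m22
  m20 = (0 + 0)\{a,c} | 0 | ((0 + 0) | (0 | 0)) | (a.0\{a,c} + 0) → ··a··> m23
  m21 = (0 + 0)\{a,c} | 0 | b.((0 + 0) | (0 | 0)) | 0\{a,c} → ··b··> m23
  m22 = (0 + 0)\{a,c} | b.0 | ((0 + 0) | (0 | 0)) | 0\{a,c} → ··b··> m23
  m23 = (0 + 0)\{a,c} | 0 | ((0 + 0) | (0 | 0)) | 0\{a,c} → ·
LTS(Q): 24 reachable states
  n0 = (0 + 0)\{a,c} | a.b.0 | b.((0 + 0) | (0 | 0)) | b.b.a.0\{a,c} → ··a··> n1, ··b··> n2, ··b··> n3
  n1 = (0 + 0)\{a,c} | b.0 | b.((0 + 0) | (0 | 0)) | b.b.a.0\{a,c} → ··b··> n4, ··b··> n5, ··b··> n6
  n2 = (0 + 0)\{a,c} | a.b.0 | ((0 + 0) | (0 | 0)) | b.b.a.0\{a,c} → ··a··> n5, ··b··> n7
  n3 = (0 + 0)\{a,c} | a.b.0 | b.((0 + 0) | (0 | 0)) | b.a.0\{a,c} → ··a··> n6, ··b··> n7, ··b··> n8
  n4 = (0 + 0)\{a,c} | 0 | b.((0 + 0) | (0 | 0)) | b.b.a.0\{a,c} → ··b··> n10, ··b··> n9
  n5 = (0 + 0)\{a,c} | b.0 | ((0 + 0) | (0 | 0)) | b.b.a.0\{a,c} → ··b··> n11, ··b··> n9
  n6 = (0 + 0)\{a,c} | b.0 | b.((0 + 0) | (0 | 0)) | b.a.0\{a,c} → ··b··> n10, ··b··> n11, ··b··> n12
  n7 = (0 + 0)\{a,c} | a.b.0 | ((0 + 0) | (0 | 0)) | b.a.0\{a,c} → ··a··> n11, ··b··> n13
  n8 = (0 + 0)\{a,c} | a.b.0 | b.((0 + 0) | (0 | 0)) | a.0\{a,c} → ··a··> n12, ··a··> n14, ··b··> n13
  n9 = (0 + 0)\{a,c} | 0 | ((0 + 0) | (0 | 0)) | b.b.a.0\{a,c} → ··b··> n15
  n10 = (0 + 0)\{a,c} | 0 | b.((0 + 0) | (0 | 0)) | b.a.0\{a,c} → ··b··> n15, ··b··> n16
  n11 = (0 + 0)\{a,c} | b.0 | ((0 + 0) | (0 | 0)) | b.a.0\{a,c} → ··b··> n15, ··b··> n17
  n12 = (0 + 0)\{a,c} | b.0 | b.((0 + 0) | (0 | 0)) | a.0\{a,c} → ··a··> n18, ··b··> n16, ··b··> n17
  n13 = (0 + 0)\{a,c} | a.b.0 | ((0 + 0) | (0 | 0)) | a.0\{a,c} → ··a··> n17, ··a··> n19
  n14 = (0 + 0)\{a,c} | a.b.0 | b.((0 + 0) | (0 | 0)) | 0\{a,c} → ··a··> n18, ··b··> n19
  n15 = (0 + 0)\{a,c} | 0 | ((0 + 0) | (0 | 0)) | b.a.0\{a,c} → ··b··> n20
  n16 = (0 + 0)\{a,c} | 0 | b.((0 + 0) | (0 | 0)) | a.0\{a,c} → ··a··> n21, ··b··> n20
  n17 = (0 + 0)\{a,c} | b.0 | ((0 + 0) | (0 | 0)) | a.0\{a,c} → ··a··> n22, ··b··> n20
  n18 = (0 + 0)\{a,c} | b.0 | b.((0 + 0) | (0 | 0)) | 0\{a,c} → ··b··> n21, ··b··> n22
  n19 = (0 + 0)\{a,c} | a.b.0 | ((0 + 0) | (0 | 0)) | 0\{a,c} → ··a··> n22
  n20 = (0 + 0)\{a,c} | 0 | ((0 + 0) | (0 | 0)) | a.0\{a,c} → ··a··> n23
  n21 = (0 + 0)\{a,c} | 0 | b.((0 + 0) | (0 | 0)) | 0\{a,c} → ··b··> n23
  n22 = (0 + 0)\{a,c} | b.0 | ((0 + 0) | (0 | 0)) | 0\{a,c} → ··b··> n23
  n23 = (0 + 0)\{a,c} | 0 | ((0 + 0) | (0 | 0)) | 0\{a,c} → ·
Bisimilarity quotient blocks:
  B0 = {m0, n0}
  B1 = {m3, n3}
  B2 = {m8, n8}
  B3 = {m13, n13}
  B4 = {m19, n19}
  B5 = {m21, m22, n21, n22}
  B6 = {m23, n23}
  B7 = {m16, m17, n16, n17}
  B8 = {m20, n20}
  B9 = {m14, n14}
  B10 = {m18, n18}
  B11 = {m12, n12}
  B12 = {m7, n7}
  B13 = {m10, m11, n10, n11}
  B14 = {m15, n15}
  B15 = {m6, n6}
  B16 = {m1, n1}
  B17 = {m4, m5, n4, n5}
  B18 = {m9, n9}
  B19 = {m2, n2}
m0 ∈ B0, n0 ∈ B0 → same block
Bisimilar ⇒ trace-equivalent.

traces(P) = traces(Q)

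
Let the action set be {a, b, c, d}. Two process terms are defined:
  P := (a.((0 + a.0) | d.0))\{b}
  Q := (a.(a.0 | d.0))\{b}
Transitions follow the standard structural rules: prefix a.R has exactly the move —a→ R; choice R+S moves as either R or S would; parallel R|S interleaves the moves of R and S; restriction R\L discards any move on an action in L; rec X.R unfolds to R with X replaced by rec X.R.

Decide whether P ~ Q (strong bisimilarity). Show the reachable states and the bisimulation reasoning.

P ~ Q

Reachable graph of P (5 states):
  s0 = (a.((0 + a.0) | d.0))\{b} has moves --a--▸ s1
  s1 = ((0 + a.0) | d.0)\{b} has moves --a--▸ s2, --d--▸ s3
  s2 = (0 | d.0)\{b} has moves --d--▸ s4
  s3 = ((0 + a.0) | 0)\{b} has moves --a--▸ s4
  s4 = (0 | 0)\{b} has moves ∅
Reachable graph of Q (5 states):
  t0 = (a.(a.0 | d.0))\{b} has moves --a--▸ t1
  t1 = (a.0 | d.0)\{b} has moves --a--▸ t2, --d--▸ t3
  t2 = (0 | d.0)\{b} has moves --d--▸ t4
  t3 = (a.0 | 0)\{b} has moves --a--▸ t4
  t4 = (0 | 0)\{b} has moves ∅
Coarsest stable partition (strong bisimilarity classes):
  B0 = {s0, t0}
  B1 = {s1, t1}
  B2 = {s2, t2}
  B3 = {s4, t4}
  B4 = {s3, t3}
s0 ∈ B0, t0 ∈ B0 → same block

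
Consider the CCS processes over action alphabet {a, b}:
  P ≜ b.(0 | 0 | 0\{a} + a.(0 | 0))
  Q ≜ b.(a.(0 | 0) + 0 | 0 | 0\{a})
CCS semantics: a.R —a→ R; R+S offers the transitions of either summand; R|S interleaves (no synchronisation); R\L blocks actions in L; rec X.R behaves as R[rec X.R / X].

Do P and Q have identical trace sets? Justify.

trace-equivalent

Reachable graph of P (3 states):
  s0 = b.(0 | 0 | 0\{a} + a.(0 | 0)) has moves =b=> s1
  s1 = 0 | 0 | 0\{a} + a.(0 | 0) has moves =a=> s2
  s2 = 0 | 0 has moves ·
Reachable graph of Q (3 states):
  t0 = b.(a.(0 | 0) + 0 | 0 | 0\{a}) has moves =b=> t1
  t1 = a.(0 | 0) + 0 | 0 | 0\{a} has moves =a=> t2
  t2 = 0 | 0 has moves ·
Partition-refinement fixed point:
  B0 = {s0, t0}
  B1 = {s1, t1}
  B2 = {s2, t2}
s0 ∈ B0, t0 ∈ B0 → same block
Bisimilar ⇒ trace-equivalent.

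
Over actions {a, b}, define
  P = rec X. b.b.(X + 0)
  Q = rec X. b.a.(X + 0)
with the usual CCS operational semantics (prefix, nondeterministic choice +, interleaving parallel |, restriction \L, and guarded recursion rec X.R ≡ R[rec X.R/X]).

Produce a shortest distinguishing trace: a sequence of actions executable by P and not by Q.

bb

LTS(P): 3 reachable states
  s0 = rec X. b.b.(X + 0) has moves —b→ s1
  s1 = b.((rec X. b.b.(X + 0)) + 0) has moves —b→ s2
  s2 = (rec X. b.b.(X + 0)) + 0 has moves —b→ s1
LTS(Q): 3 reachable states
  t0 = rec X. b.a.(X + 0) has moves —b→ t1
  t1 = a.((rec X. b.a.(X + 0)) + 0) has moves —a→ t2
  t2 = (rec X. b.a.(X + 0)) + 0 has moves —b→ t1
Executing bb from P (initial set {s0}):
  [1] b ⇒ {s1}
  [2] b ⇒ {s2}
  ✓ P
Executing bb from Q (initial set {t0}):
  [1] b ⇒ {t1}
  [2] b ⇒ ∅ (Q stuck)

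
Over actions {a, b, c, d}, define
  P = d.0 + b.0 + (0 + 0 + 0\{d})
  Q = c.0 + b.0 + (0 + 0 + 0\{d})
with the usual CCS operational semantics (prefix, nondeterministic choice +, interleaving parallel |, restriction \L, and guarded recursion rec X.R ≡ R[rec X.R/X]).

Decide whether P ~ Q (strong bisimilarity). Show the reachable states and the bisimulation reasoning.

not bisimilar

Reachable graph of P (2 states):
  s0 = d.0 + b.0 + (0 + 0 + 0\{d}) :: --b--▸ s1, --d--▸ s1
  s1 = 0 :: ∅
Reachable graph of Q (2 states):
  t0 = c.0 + b.0 + (0 + 0 + 0\{d}) :: --b--▸ t1, --c--▸ t1
  t1 = 0 :: ∅
Partition-refinement fixed point:
  B0 = {s0}
  B1 = {s1, t1}
  B2 = {t0}
s0 ∈ B0, t0 ∈ B2 → different blocks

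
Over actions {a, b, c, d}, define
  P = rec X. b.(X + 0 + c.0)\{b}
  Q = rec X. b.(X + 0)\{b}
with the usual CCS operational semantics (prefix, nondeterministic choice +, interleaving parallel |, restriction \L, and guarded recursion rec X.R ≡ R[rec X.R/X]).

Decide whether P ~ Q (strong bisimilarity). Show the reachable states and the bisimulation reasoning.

Reachable graph of P (3 states):
  u0 = rec X. b.(X + 0 + c.0)\{b} | --b--▸ u1
  u1 = ((rec X. b.(X + 0 + c.0)\{b}) + 0 + c.0)\{b} | --c--▸ u2
  u2 = 0\{b} | deadlocked
Reachable graph of Q (2 states):
  v0 = rec X. b.(X + 0)\{b} | --b--▸ v1
  v1 = ((rec X. b.(X + 0)\{b}) + 0)\{b} | deadlocked
Bisimilarity quotient blocks:
  B0 = {u0}
  B1 = {u1}
  B2 = {u2, v1}
  B3 = {v0}
u0 ∈ B0, v0 ∈ B3 → different blocks

NO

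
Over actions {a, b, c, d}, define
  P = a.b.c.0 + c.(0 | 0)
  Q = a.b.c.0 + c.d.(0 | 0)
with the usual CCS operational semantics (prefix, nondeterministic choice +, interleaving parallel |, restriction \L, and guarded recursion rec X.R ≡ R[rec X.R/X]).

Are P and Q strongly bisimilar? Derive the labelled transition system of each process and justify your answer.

Reachable graph of P (5 states):
  s0 = a.b.c.0 + c.(0 | 0) has moves =a=> s1, =c=> s2
  s1 = b.c.0 has moves =b=> s3
  s2 = 0 | 0 has moves deadlocked
  s3 = c.0 has moves =c=> s4
  s4 = 0 has moves deadlocked
Reachable graph of Q (6 states):
  t0 = a.b.c.0 + c.d.(0 | 0) has moves =a=> t1, =c=> t2
  t1 = b.c.0 has moves =b=> t3
  t2 = d.(0 | 0) has moves =d=> t4
  t3 = c.0 has moves =c=> t5
  t4 = 0 | 0 has moves deadlocked
  t5 = 0 has moves deadlocked
Partition-refinement fixed point:
  B0 = {s0}
  B1 = {s2, s4, t4, t5}
  B2 = {s1, t1}
  B3 = {s3, t3}
  B4 = {t0}
  B5 = {t2}
s0 ∈ B0, t0 ∈ B4 → different blocks

not bisimilar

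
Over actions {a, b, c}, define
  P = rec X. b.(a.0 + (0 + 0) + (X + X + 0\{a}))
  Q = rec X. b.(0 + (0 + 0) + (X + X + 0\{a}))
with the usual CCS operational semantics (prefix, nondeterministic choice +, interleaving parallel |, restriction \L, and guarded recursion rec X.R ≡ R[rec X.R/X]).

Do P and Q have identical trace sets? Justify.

Reachable graph of P (3 states):
  p0 = rec X. b.(a.0 + (0 + 0) + (X + X + 0\{a})) → —b→ p1
  p1 = a.0 + (0 + 0) + ((rec X. b.(a.0 + (0 + 0) + (X + X + 0\{a}))) + (rec X. b.(a.0 + (0 + 0) + (X + X + 0\{a}))) + 0\{a}) → —a→ p2, —b→ p1
  p2 = 0 → (no moves)
Reachable graph of Q (2 states):
  q0 = rec X. b.(0 + (0 + 0) + (X + X + 0\{a})) → —b→ q1
  q1 = 0 + (0 + 0) + ((rec X. b.(0 + (0 + 0) + (X + X + 0\{a}))) + (rec X. b.(0 + (0 + 0) + (X + X + 0\{a}))) + 0\{a}) → —b→ q1
Executing ba from P (initial set {p0}):
  after b @ step 1: {p1}
  after a @ step 2: {p2}
  — P admits the full trace.
Executing ba from Q (initial set {q0}):
  after b @ step 1: {q1}
  after a @ step 2: ∅ (Q stuck)

NO — witness ⟨ba⟩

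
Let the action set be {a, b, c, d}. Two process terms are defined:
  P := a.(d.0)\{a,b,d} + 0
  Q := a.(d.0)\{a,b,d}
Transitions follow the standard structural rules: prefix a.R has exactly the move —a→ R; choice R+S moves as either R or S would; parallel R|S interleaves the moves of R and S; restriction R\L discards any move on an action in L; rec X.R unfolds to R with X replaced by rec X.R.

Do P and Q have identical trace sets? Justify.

trace-equivalent

P's transition system — 2 states:
  p0 = a.(d.0)\{a,b,d} + 0 → --a--▸ p1
  p1 = (d.0)\{a,b,d} → deadlocked
Q's transition system — 2 states:
  q0 = a.(d.0)\{a,b,d} → --a--▸ q1
  q1 = (d.0)\{a,b,d} → deadlocked
Coarsest stable partition (strong bisimilarity classes):
  B0 = {p0, q0}
  B1 = {p1, q1}
p0 ∈ B0, q0 ∈ B0 → same block
Bisimilar ⇒ trace-equivalent.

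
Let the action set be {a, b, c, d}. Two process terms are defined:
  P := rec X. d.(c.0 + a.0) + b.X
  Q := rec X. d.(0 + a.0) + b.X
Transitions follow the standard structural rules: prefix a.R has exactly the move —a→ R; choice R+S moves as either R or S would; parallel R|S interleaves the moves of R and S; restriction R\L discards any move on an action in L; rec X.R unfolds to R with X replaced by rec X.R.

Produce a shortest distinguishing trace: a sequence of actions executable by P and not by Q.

Reachable graph of P (3 states):
  m0 = rec X. d.(c.0 + a.0) + b.X :: -b-> m0, -d-> m1
  m1 = c.0 + a.0 :: -a-> m2, -c-> m2
  m2 = 0 :: ·
Reachable graph of Q (3 states):
  n0 = rec X. d.(0 + a.0) + b.X :: -b-> n0, -d-> n1
  n1 = 0 + a.0 :: -a-> n2
  n2 = 0 :: ·
Trace ⟨dc⟩ through P, begin at {m0}:
  step 1 (d): {m1}
  step 2 (c): {m2}
  ✓ P
Trace ⟨dc⟩ through Q, begin at {n0}:
  step 1 (d): {n1}
  step 2 (c): ∅  — Q cannot continue

dc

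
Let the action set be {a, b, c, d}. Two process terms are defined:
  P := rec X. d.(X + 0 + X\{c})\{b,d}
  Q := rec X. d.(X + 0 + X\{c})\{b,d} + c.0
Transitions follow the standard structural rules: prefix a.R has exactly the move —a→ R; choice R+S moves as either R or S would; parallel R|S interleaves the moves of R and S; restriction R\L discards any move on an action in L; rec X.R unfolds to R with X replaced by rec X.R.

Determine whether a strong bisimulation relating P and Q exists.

not bisimilar

Reachable graph of P (2 states):
  p0 = rec X. d.(X + 0 + X\{c})\{b,d} :: =d=> p1
  p1 = ((rec X. d.(X + 0 + X\{c})\{b,d}) + 0 + (rec X. d.(X + 0 + X\{c})\{b,d})\{c})\{b,d} :: ·
Reachable graph of Q (4 states):
  q0 = rec X. d.(X + 0 + X\{c})\{b,d} + c.0 :: =c=> q1, =d=> q2
  q1 = 0 :: ·
  q2 = ((rec X. d.(X + 0 + X\{c})\{b,d} + c.0) + 0 + (rec X. d.(X + 0 + X\{c})\{b,d} + c.0)\{c})\{b,d} :: =c=> q3
  q3 = 0\{b,d} :: ·
Bisimilarity quotient blocks:
  B0 = {p0}
  B1 = {p1, q1, q3}
  B2 = {q0}
  B3 = {q2}
p0 ∈ B0, q0 ∈ B2 → different blocks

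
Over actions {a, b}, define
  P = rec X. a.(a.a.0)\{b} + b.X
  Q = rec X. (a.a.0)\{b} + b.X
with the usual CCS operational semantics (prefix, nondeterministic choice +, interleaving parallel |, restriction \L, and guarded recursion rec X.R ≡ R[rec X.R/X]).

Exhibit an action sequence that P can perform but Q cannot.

LTS(P): 4 reachable states
  s0 = rec X. a.(a.a.0)\{b} + b.X :: -a-> s1, -b-> s0
  s1 = (a.a.0)\{b} :: -a-> s2
  s2 = (a.0)\{b} :: -a-> s3
  s3 = 0\{b} :: ∅
LTS(Q): 3 reachable states
  t0 = rec X. (a.a.0)\{b} + b.X :: -a-> t1, -b-> t0
  t1 = (a.0)\{b} :: -a-> t2
  t2 = 0\{b} :: ∅
Executing aaa from P (initial set {s0}):
  after a @ step 1: {s1}
  after a @ step 2: {s2}
  after a @ step 3: {s3}
  ✓ P
Executing aaa from Q (initial set {t0}):
  after a @ step 1: {t1}
  after a @ step 2: {t2}
  after a @ step 3: ∅ (Q stuck)

aaa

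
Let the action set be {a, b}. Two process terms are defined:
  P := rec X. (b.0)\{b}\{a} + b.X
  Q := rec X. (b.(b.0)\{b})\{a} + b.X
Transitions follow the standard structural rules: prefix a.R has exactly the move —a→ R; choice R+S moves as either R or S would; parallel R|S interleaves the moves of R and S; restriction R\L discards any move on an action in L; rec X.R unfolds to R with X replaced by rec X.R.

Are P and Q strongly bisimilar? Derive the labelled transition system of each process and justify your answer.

not bisimilar

P's transition system — 1 states:
  p0 = rec X. (b.0)\{b}\{a} + b.X has moves —b→ p0
Q's transition system — 2 states:
  q0 = rec X. (b.(b.0)\{b})\{a} + b.X has moves —b→ q0, —b→ q1
  q1 = (b.0)\{b}\{a} has moves (no moves)
Partition-refinement fixed point:
  B0 = {p0}
  B1 = {q0}
  B2 = {q1}
p0 ∈ B0, q0 ∈ B1 → different blocks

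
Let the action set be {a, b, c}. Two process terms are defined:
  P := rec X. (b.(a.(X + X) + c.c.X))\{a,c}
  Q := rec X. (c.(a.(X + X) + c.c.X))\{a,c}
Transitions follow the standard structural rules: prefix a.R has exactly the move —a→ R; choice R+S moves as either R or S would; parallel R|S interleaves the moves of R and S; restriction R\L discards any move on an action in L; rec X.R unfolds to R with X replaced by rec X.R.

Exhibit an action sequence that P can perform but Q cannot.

b

LTS(P): 2 reachable states
  p0 = rec X. (b.(a.(X + X) + c.c.X))\{a,c} ⊢ -b-> p1
  p1 = (a.((rec X. (b.(a.(X + X) + c.c.X))\{a,c}) + (rec X. (b.(a.(X + X) + c.c.X))\{a,c})) + c.c.(rec X. (b.(a.(X + X) + c.c.X))\{a,c}))\{a,c} ⊢ stopped
LTS(Q): 1 reachable states
  q0 = rec X. (c.(a.(X + X) + c.c.X))\{a,c} ⊢ stopped
Run σ = ⟨b⟩ on P: start {p0}
  step 1 (b): {p1}
  P completes σ.
Run σ = ⟨b⟩ on Q: start {q0}
  step 1 (b): ∅ (Q stuck)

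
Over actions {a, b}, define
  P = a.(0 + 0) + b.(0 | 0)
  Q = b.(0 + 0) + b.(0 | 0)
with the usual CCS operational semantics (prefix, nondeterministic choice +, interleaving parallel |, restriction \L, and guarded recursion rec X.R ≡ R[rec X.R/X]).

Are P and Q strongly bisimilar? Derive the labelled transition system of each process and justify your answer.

P ≁ Q

Reachable graph of P (3 states):
  p0 = a.(0 + 0) + b.(0 | 0) has moves ··a··> p1, ··b··> p2
  p1 = 0 + 0 has moves ∅
  p2 = 0 | 0 has moves ∅
Reachable graph of Q (3 states):
  q0 = b.(0 + 0) + b.(0 | 0) has moves ··b··> q1, ··b··> q2
  q1 = 0 + 0 has moves ∅
  q2 = 0 | 0 has moves ∅
Bisimilarity quotient blocks:
  B0 = {p0}
  B1 = {p1, p2, q1, q2}
  B2 = {q0}
p0 ∈ B0, q0 ∈ B2 → different blocks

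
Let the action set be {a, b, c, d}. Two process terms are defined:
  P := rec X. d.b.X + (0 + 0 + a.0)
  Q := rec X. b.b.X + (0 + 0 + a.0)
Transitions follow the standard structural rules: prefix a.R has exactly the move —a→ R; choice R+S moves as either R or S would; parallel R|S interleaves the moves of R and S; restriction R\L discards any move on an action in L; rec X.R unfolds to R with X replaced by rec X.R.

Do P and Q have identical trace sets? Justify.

P's transition system — 3 states:
  u0 = rec X. d.b.X + (0 + 0 + a.0) → =a=> u1, =d=> u2
  u1 = 0 → (no moves)
  u2 = b.(rec X. d.b.X + (0 + 0 + a.0)) → =b=> u0
Q's transition system — 3 states:
  v0 = rec X. b.b.X + (0 + 0 + a.0) → =a=> v1, =b=> v2
  v1 = 0 → (no moves)
  v2 = b.(rec X. b.b.X + (0 + 0 + a.0)) → =b=> v0
Executing d from P (initial set {u0}):
  after d @ step 1: {u2}
  P completes σ.
Executing d from Q (initial set {v0}):
  after d @ step 1: no successor for Q

NO — witness ⟨d⟩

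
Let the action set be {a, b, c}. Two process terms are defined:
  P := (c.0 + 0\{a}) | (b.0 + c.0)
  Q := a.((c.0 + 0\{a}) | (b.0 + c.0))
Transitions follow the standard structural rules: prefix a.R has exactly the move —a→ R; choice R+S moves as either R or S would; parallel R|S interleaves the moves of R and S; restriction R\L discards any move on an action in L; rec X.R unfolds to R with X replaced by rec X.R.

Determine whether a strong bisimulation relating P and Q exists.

P's transition system — 4 states:
  u0 = (c.0 + 0\{a}) | (b.0 + c.0) | —b→ u1, —c→ u1, —c→ u2
  u1 = (c.0 + 0\{a}) | 0 | —c→ u3
  u2 = 0 | (b.0 + c.0) | —b→ u3, —c→ u3
  u3 = 0 | 0 | stopped
Q's transition system — 5 states:
  v0 = a.((c.0 + 0\{a}) | (b.0 + c.0)) | —a→ v1
  v1 = (c.0 + 0\{a}) | (b.0 + c.0) | —b→ v2, —c→ v2, —c→ v3
  v2 = (c.0 + 0\{a}) | 0 | —c→ v4
  v3 = 0 | (b.0 + c.0) | —b→ v4, —c→ v4
  v4 = 0 | 0 | stopped
Partition-refinement fixed point:
  B0 = {u0, v1}
  B1 = {u1, v2}
  B2 = {u3, v4}
  B3 = {u2, v3}
  B4 = {v0}
u0 ∈ B0, v0 ∈ B4 → different blocks

P ≁ Q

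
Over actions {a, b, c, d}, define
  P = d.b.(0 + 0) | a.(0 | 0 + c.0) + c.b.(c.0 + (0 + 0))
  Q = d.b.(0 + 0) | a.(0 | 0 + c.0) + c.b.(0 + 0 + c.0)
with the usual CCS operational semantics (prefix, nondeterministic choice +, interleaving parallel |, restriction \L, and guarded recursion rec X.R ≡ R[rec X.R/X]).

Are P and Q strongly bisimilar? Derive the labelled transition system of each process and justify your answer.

P's transition system — 12 states:
  u0 = d.b.(0 + 0) | a.(0 | 0 + c.0) + c.b.(c.0 + (0 + 0)) :: =a=> u1, =c=> u2, =d=> u3
  u1 = d.b.(0 + 0) | (0 | 0 + c.0) :: =c=> u4, =d=> u5
  u2 = b.(c.0 + (0 + 0)) :: =b=> u6
  u3 = b.(0 + 0) | a.(0 | 0 + c.0) :: =a=> u5, =b=> u7
  u4 = d.b.(0 + 0) | 0 :: =d=> u8
  u5 = b.(0 + 0) | (0 | 0 + c.0) :: =b=> u9, =c=> u8
  u6 = c.0 + (0 + 0) :: =c=> u10
  u7 = (0 + 0) | a.(0 | 0 + c.0) :: =a=> u9
  u8 = b.(0 + 0) | 0 :: =b=> u11
  u9 = (0 + 0) | (0 | 0 + c.0) :: =c=> u11
  u10 = 0 :: ·
  u11 = (0 + 0) | 0 :: ·
Q's transition system — 12 states:
  v0 = d.b.(0 + 0) | a.(0 | 0 + c.0) + c.b.(0 + 0 + c.0) :: =a=> v1, =c=> v2, =d=> v3
  v1 = d.b.(0 + 0) | (0 | 0 + c.0) :: =c=> v4, =d=> v5
  v2 = b.(0 + 0 + c.0) :: =b=> v6
  v3 = b.(0 + 0) | a.(0 | 0 + c.0) :: =a=> v5, =b=> v7
  v4 = d.b.(0 + 0) | 0 :: =d=> v8
  v5 = b.(0 + 0) | (0 | 0 + c.0) :: =b=> v9, =c=> v8
  v6 = 0 + 0 + c.0 :: =c=> v10
  v7 = (0 + 0) | a.(0 | 0 + c.0) :: =a=> v9
  v8 = b.(0 + 0) | 0 :: =b=> v11
  v9 = (0 + 0) | (0 | 0 + c.0) :: =c=> v11
  v10 = 0 :: ·
  v11 = (0 + 0) | 0 :: ·
Partition-refinement fixed point:
  B0 = {u0, v0}
  B1 = {u2, v2}
  B2 = {u6, u9, v6, v9}
  B3 = {u10, u11, v10, v11}
  B4 = {u3, v3}
  B5 = {u7, v7}
  B6 = {u5, v5}
  B7 = {u8, v8}
  B8 = {u1, v1}
  B9 = {u4, v4}
u0 ∈ B0, v0 ∈ B0 → same block

P ~ Q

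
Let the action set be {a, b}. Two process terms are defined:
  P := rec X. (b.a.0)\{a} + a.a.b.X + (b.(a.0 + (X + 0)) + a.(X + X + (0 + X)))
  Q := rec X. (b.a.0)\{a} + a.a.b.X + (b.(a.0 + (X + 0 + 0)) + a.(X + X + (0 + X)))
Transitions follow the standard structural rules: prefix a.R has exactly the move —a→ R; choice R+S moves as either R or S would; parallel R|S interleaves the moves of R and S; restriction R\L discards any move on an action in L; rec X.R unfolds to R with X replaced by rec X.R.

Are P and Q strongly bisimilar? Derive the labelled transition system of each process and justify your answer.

Reachable graph of P (7 states):
  s0 = rec X. (b.a.0)\{a} + a.a.b.X + (b.(a.0 + (X + 0)) + a.(X + X + (0 + X))) has moves —a→ s1, —a→ s2, —b→ s3, —b→ s4
  s1 = (rec X. (b.a.0)\{a} + a.a.b.X + (b.(a.0 + (X + 0)) + a.(X + X + (0 + X)))) + (rec X. (b.a.0)\{a} + a.a.b.X + (b.(a.0 + (X + 0)) + a.(X + X + (0 + X)))) + (0 + (rec X. (b.a.0)\{a} + a.a.b.X + (b.(a.0 + (X + 0)) + a.(X + X + (0 + X))))) has moves —a→ s1, —a→ s2, —b→ s3, —b→ s4
  s2 = a.b.(rec X. (b.a.0)\{a} + a.a.b.X + (b.(a.0 + (X + 0)) + a.(X + X + (0 + X)))) has moves —a→ s5
  s3 = (a.0)\{a} has moves deadlocked
  s4 = a.0 + ((rec X. (b.a.0)\{a} + a.a.b.X + (b.(a.0 + (X + 0)) + a.(X + X + (0 + X)))) + 0) has moves —a→ s1, —a→ s2, —a→ s6, —b→ s3, —b→ s4
  s5 = b.(rec X. (b.a.0)\{a} + a.a.b.X + (b.(a.0 + (X + 0)) + a.(X + X + (0 + X)))) has moves —b→ s0
  s6 = 0 has moves deadlocked
Reachable graph of Q (7 states):
  t0 = rec X. (b.a.0)\{a} + a.a.b.X + (b.(a.0 + (X + 0 + 0)) + a.(X + X + (0 + X))) has moves —a→ t1, —a→ t2, —b→ t3, —b→ t4
  t1 = (rec X. (b.a.0)\{a} + a.a.b.X + (b.(a.0 + (X + 0 + 0)) + a.(X + X + (0 + X)))) + (rec X. (b.a.0)\{a} + a.a.b.X + (b.(a.0 + (X + 0 + 0)) + a.(X + X + (0 + X)))) + (0 + (rec X. (b.a.0)\{a} + a.a.b.X + (b.(a.0 + (X + 0 + 0)) + a.(X + X + (0 + X))))) has moves —a→ t1, —a→ t2, —b→ t3, —b→ t4
  t2 = a.b.(rec X. (b.a.0)\{a} + a.a.b.X + (b.(a.0 + (X + 0 + 0)) + a.(X + X + (0 + X)))) has moves —a→ t5
  t3 = (a.0)\{a} has moves deadlocked
  t4 = a.0 + ((rec X. (b.a.0)\{a} + a.a.b.X + (b.(a.0 + (X + 0 + 0)) + a.(X + X + (0 + X)))) + 0 + 0) has moves —a→ t1, —a→ t2, —a→ t6, —b→ t3, —b→ t4
  t5 = b.(rec X. (b.a.0)\{a} + a.a.b.X + (b.(a.0 + (X + 0 + 0)) + a.(X + X + (0 + X)))) has moves —b→ t0
  t6 = 0 has moves deadlocked
Partition-refinement fixed point:
  B0 = {s0, s1, t0, t1}
  B1 = {s4, t4}
  B2 = {s3, s6, t3, t6}
  B3 = {s2, t2}
  B4 = {s5, t5}
s0 ∈ B0, t0 ∈ B0 → same block

YES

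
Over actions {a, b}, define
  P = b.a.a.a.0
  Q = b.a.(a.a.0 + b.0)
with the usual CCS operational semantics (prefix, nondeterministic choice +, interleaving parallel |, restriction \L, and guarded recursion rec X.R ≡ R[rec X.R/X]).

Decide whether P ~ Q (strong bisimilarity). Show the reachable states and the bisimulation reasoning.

not bisimilar

Reachable graph of P (5 states):
  p0 = b.a.a.a.0 has moves --b--▸ p1
  p1 = a.a.a.0 has moves --a--▸ p2
  p2 = a.a.0 has moves --a--▸ p3
  p3 = a.0 has moves --a--▸ p4
  p4 = 0 has moves ·
Reachable graph of Q (5 states):
  q0 = b.a.(a.a.0 + b.0) has moves --b--▸ q1
  q1 = a.(a.a.0 + b.0) has moves --a--▸ q2
  q2 = a.a.0 + b.0 has moves --a--▸ q3, --b--▸ q4
  q3 = a.0 has moves --a--▸ q4
  q4 = 0 has moves ·
Coarsest stable partition (strong bisimilarity classes):
  B0 = {p0}
  B1 = {p1}
  B2 = {p2}
  B3 = {p3, q3}
  B4 = {p4, q4}
  B5 = {q0}
  B6 = {q1}
  B7 = {q2}
p0 ∈ B0, q0 ∈ B5 → different blocks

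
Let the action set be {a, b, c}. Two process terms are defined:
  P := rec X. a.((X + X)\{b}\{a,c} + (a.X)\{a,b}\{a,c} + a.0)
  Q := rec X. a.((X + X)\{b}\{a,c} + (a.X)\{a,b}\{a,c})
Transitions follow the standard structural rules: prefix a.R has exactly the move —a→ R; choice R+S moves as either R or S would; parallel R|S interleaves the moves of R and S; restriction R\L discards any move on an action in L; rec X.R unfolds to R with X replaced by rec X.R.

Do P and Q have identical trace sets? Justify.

traces(P) ≠ traces(Q) — witness ⟨aa⟩

LTS(P): 3 reachable states
  s0 = rec X. a.((X + X)\{b}\{a,c} + (a.X)\{a,b}\{a,c} + a.0) has moves --a--▸ s1
  s1 = ((rec X. a.((X + X)\{b}\{a,c} + (a.X)\{a,b}\{a,c} + a.0)) + (rec X. a.((X + X)\{b}\{a,c} + (a.X)\{a,b}\{a,c} + a.0)))\{b}\{a,c} + (a.(rec X. a.((X + X)\{b}\{a,c} + (a.X)\{a,b}\{a,c} + a.0)))\{a,b}\{a,c} + a.0 has moves --a--▸ s2
  s2 = 0 has moves ∅
LTS(Q): 2 reachable states
  t0 = rec X. a.((X + X)\{b}\{a,c} + (a.X)\{a,b}\{a,c}) has moves --a--▸ t1
  t1 = ((rec X. a.((X + X)\{b}\{a,c} + (a.X)\{a,b}\{a,c})) + (rec X. a.((X + X)\{b}\{a,c} + (a.X)\{a,b}\{a,c})))\{b}\{a,c} + (a.(rec X. a.((X + X)\{b}\{a,c} + (a.X)\{a,b}\{a,c})))\{a,b}\{a,c} has moves ∅
Run σ = ⟨aa⟩ on P: start {s0}
  after a @ step 1: {s1}
  after a @ step 2: {s2}
  ✓ P
Run σ = ⟨aa⟩ on Q: start {t0}
  after a @ step 1: {t1}
  after a @ step 2: no successor for Q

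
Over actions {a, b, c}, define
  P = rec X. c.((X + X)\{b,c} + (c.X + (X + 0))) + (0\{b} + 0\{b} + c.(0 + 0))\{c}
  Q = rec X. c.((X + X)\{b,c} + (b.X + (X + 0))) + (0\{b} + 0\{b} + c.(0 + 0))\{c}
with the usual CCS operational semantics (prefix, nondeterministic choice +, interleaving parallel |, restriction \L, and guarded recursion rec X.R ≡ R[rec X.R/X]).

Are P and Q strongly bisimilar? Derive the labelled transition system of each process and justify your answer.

LTS(P): 2 reachable states
  u0 = rec X. c.((X + X)\{b,c} + (c.X + (X + 0))) + (0\{b} + 0\{b} + c.(0 + 0))\{c} | =c=> u1
  u1 = ((rec X. c.((X + X)\{b,c} + (c.X + (X + 0))) + (0\{b} + 0\{b} + c.(0 + 0))\{c}) + (rec X. c.((X + X)\{b,c} + (c.X + (X + 0))) + (0\{b} + 0\{b} + c.(0 + 0))\{c}))\{b,c} + (c.(rec X. c.((X + X)\{b,c} + (c.X + (X + 0))) + (0\{b} + 0\{b} + c.(0 + 0))\{c}) + ((rec X. c.((X + X)\{b,c} + (c.X + (X + 0))) + (0\{b} + 0\{b} + c.(0 + 0))\{c}) + 0)) | =c=> u0, =c=> u1
LTS(Q): 2 reachable states
  v0 = rec X. c.((X + X)\{b,c} + (b.X + (X + 0))) + (0\{b} + 0\{b} + c.(0 + 0))\{c} | =c=> v1
  v1 = ((rec X. c.((X + X)\{b,c} + (b.X + (X + 0))) + (0\{b} + 0\{b} + c.(0 + 0))\{c}) + (rec X. c.((X + X)\{b,c} + (b.X + (X + 0))) + (0\{b} + 0\{b} + c.(0 + 0))\{c}))\{b,c} + (b.(rec X. c.((X + X)\{b,c} + (b.X + (X + 0))) + (0\{b} + 0\{b} + c.(0 + 0))\{c}) + ((rec X. c.((X + X)\{b,c} + (b.X + (X + 0))) + (0\{b} + 0\{b} + c.(0 + 0))\{c}) + 0)) | =b=> v0, =c=> v1
Partition-refinement fixed point:
  B0 = {u0, u1}
  B1 = {v0}
  B2 = {v1}
u0 ∈ B0, v0 ∈ B1 → different blocks

not bisimilar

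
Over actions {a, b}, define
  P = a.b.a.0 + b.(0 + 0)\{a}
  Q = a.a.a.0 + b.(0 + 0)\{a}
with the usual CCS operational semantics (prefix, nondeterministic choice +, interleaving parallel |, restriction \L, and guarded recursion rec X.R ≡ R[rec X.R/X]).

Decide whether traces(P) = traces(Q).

LTS(P): 5 reachable states
  u0 = a.b.a.0 + b.(0 + 0)\{a} → -a-> u1, -b-> u2
  u1 = b.a.0 → -b-> u3
  u2 = (0 + 0)\{a} → (no moves)
  u3 = a.0 → -a-> u4
  u4 = 0 → (no moves)
LTS(Q): 5 reachable states
  v0 = a.a.a.0 + b.(0 + 0)\{a} → -a-> v1, -b-> v2
  v1 = a.a.0 → -a-> v3
  v2 = (0 + 0)\{a} → (no moves)
  v3 = a.0 → -a-> v4
  v4 = 0 → (no moves)
Run σ = ⟨ab⟩ on P: start {u0}
  [1] a ⇒ {u1}
  [2] b ⇒ {u3}
  — P admits the full trace.
Run σ = ⟨ab⟩ on Q: start {v0}
  [1] a ⇒ {v1}
  [2] b ⇒ ∅  — Q cannot continue

traces(P) ≠ traces(Q) — witness ⟨ab⟩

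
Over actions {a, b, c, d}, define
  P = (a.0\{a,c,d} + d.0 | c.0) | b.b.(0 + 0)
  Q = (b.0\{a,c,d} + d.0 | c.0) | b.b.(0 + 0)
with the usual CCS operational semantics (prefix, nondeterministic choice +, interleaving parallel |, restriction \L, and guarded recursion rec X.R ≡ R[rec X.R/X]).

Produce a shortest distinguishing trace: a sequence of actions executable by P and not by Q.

a

P's transition system — 15 states:
  p0 = (a.0\{a,c,d} + d.0 | c.0) | b.b.(0 + 0) ⊢ —a→ p1, —b→ p2, —c→ p3, —d→ p4
  p1 = 0\{a,c,d} | b.b.(0 + 0) ⊢ —b→ p5
  p2 = (a.0\{a,c,d} + d.0 | c.0) | b.(0 + 0) ⊢ —a→ p5, —b→ p6, —c→ p7, —d→ p8
  p3 = d.0 | 0 | b.b.(0 + 0) ⊢ —b→ p7, —d→ p9
  p4 = 0 | c.0 | b.b.(0 + 0) ⊢ —b→ p8, —c→ p9
  p5 = 0\{a,c,d} | b.(0 + 0) ⊢ —b→ p10
  p6 = (a.0\{a,c,d} + d.0 | c.0) | (0 + 0) ⊢ —a→ p10, —c→ p11, —d→ p12
  p7 = d.0 | 0 | b.(0 + 0) ⊢ —b→ p11, —d→ p13
  p8 = 0 | c.0 | b.(0 + 0) ⊢ —b→ p12, —c→ p13
  p9 = 0 | 0 | b.b.(0 + 0) ⊢ —b→ p13
  p10 = 0\{a,c,d} | (0 + 0) ⊢ stopped
  p11 = d.0 | 0 | (0 + 0) ⊢ —d→ p14
  p12 = 0 | c.0 | (0 + 0) ⊢ —c→ p14
  p13 = 0 | 0 | b.(0 + 0) ⊢ —b→ p14
  p14 = 0 | 0 | (0 + 0) ⊢ stopped
Q's transition system — 15 states:
  q0 = (b.0\{a,c,d} + d.0 | c.0) | b.b.(0 + 0) ⊢ —b→ q1, —b→ q2, —c→ q3, —d→ q4
  q1 = (b.0\{a,c,d} + d.0 | c.0) | b.(0 + 0) ⊢ —b→ q5, —b→ q6, —c→ q7, —d→ q8
  q2 = 0\{a,c,d} | b.b.(0 + 0) ⊢ —b→ q6
  q3 = d.0 | 0 | b.b.(0 + 0) ⊢ —b→ q7, —d→ q9
  q4 = 0 | c.0 | b.b.(0 + 0) ⊢ —b→ q8, —c→ q9
  q5 = (b.0\{a,c,d} + d.0 | c.0) | (0 + 0) ⊢ —b→ q10, —c→ q11, —d→ q12
  q6 = 0\{a,c,d} | b.(0 + 0) ⊢ —b→ q10
  q7 = d.0 | 0 | b.(0 + 0) ⊢ —b→ q11, —d→ q13
  q8 = 0 | c.0 | b.(0 + 0) ⊢ —b→ q12, —c→ q13
  q9 = 0 | 0 | b.b.(0 + 0) ⊢ —b→ q13
  q10 = 0\{a,c,d} | (0 + 0) ⊢ stopped
  q11 = d.0 | 0 | (0 + 0) ⊢ —d→ q14
  q12 = 0 | c.0 | (0 + 0) ⊢ —c→ q14
  q13 = 0 | 0 | b.(0 + 0) ⊢ —b→ q14
  q14 = 0 | 0 | (0 + 0) ⊢ stopped
Executing a from P (initial set {p0}):
  [1] a ⇒ {p1}
  ✓ P
Executing a from Q (initial set {q0}):
  [1] a ⇒ ∅ (Q stuck)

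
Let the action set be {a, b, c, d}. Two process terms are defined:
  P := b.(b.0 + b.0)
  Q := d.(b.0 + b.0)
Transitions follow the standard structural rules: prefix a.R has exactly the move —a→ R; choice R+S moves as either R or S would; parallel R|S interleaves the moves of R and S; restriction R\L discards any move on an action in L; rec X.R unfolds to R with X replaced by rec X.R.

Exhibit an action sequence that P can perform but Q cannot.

b

LTS(P): 3 reachable states
  s0 = b.(b.0 + b.0) → -b-> s1
  s1 = b.0 + b.0 → -b-> s2
  s2 = 0 → ∅
LTS(Q): 3 reachable states
  t0 = d.(b.0 + b.0) → -d-> t1
  t1 = b.0 + b.0 → -b-> t2
  t2 = 0 → ∅
Run σ = ⟨b⟩ on P: start {s0}
  step 1 (b): {s1}
  P completes σ.
Run σ = ⟨b⟩ on Q: start {t0}
  step 1 (b): no successor for Q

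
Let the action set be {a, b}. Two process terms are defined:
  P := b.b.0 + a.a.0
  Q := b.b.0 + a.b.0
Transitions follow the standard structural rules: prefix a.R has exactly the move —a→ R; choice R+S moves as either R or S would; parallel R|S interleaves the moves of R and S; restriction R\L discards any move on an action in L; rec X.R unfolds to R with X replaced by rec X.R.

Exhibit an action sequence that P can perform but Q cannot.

Reachable graph of P (4 states):
  u0 = b.b.0 + a.a.0 | —a→ u1, —b→ u2
  u1 = a.0 | —a→ u3
  u2 = b.0 | —b→ u3
  u3 = 0 | stopped
Reachable graph of Q (3 states):
  v0 = b.b.0 + a.b.0 | —a→ v1, —b→ v1
  v1 = b.0 | —b→ v2
  v2 = 0 | stopped
Executing aa from P (initial set {u0}):
  after a @ step 1: {u1}
  after a @ step 2: {u3}
  — P admits the full trace.
Executing aa from Q (initial set {v0}):
  after a @ step 1: {v1}
  after a @ step 2: ∅  — Q cannot continue

aa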